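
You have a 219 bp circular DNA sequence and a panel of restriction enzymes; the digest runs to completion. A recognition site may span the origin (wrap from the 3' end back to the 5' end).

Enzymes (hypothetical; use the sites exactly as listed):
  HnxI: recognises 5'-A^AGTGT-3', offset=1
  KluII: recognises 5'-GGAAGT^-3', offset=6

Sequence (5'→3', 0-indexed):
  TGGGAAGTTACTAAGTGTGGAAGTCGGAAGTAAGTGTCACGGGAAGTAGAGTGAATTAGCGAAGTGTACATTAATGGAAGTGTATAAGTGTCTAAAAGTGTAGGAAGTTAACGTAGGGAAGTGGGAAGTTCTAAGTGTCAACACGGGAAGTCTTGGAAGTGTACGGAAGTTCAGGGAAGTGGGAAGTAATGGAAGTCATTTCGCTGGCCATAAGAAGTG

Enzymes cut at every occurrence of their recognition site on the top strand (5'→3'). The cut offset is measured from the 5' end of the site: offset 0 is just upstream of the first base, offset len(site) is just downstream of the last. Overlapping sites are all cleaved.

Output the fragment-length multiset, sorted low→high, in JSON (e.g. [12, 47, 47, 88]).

Site scan:
  HnxI AAGTGT/1: at [12, 31, 61, 77, 85, 95, 132, 156, 214] ⇒ [13, 32, 62, 78, 86, 96, 133, 157, 215]
  KluII GGAAGT/6: at [2, 18, 25, 41, 75, 102, 116, 123, 145, 154, 164, 174, 181, 190] ⇒ [8, 24, 31, 47, 81, 108, 122, 129, 151, 160, 170, 180, 187, 196]

Pooled cuts: [8, 13, 24, 31, 32, 47, 62, 78, 81, 86, 96, 108, 122, 129, 133, 151, 157, 160, 170, 180, 187, 196, 215]

Fragment lengths:
  8→13: 5 bp
  13→24: 11 bp
  24→31: 7 bp
  31→32: 1 bp
  32→47: 15 bp
  47→62: 15 bp
  62→78: 16 bp
  78→81: 3 bp
  81→86: 5 bp
  86→96: 10 bp
  96→108: 12 bp
  108→122: 14 bp
  122→129: 7 bp
  129→133: 4 bp
  133→151: 18 bp
  151→157: 6 bp
  157→160: 3 bp
  160→170: 10 bp
  170→180: 10 bp
  180→187: 7 bp
  187→196: 9 bp
  196→215: 19 bp
  215→8 (wrap): 219-215+8 = 12 bp

[1,3,3,4,5,5,6,7,7,7,9,10,10,10,11,12,12,14,15,15,16,18,19]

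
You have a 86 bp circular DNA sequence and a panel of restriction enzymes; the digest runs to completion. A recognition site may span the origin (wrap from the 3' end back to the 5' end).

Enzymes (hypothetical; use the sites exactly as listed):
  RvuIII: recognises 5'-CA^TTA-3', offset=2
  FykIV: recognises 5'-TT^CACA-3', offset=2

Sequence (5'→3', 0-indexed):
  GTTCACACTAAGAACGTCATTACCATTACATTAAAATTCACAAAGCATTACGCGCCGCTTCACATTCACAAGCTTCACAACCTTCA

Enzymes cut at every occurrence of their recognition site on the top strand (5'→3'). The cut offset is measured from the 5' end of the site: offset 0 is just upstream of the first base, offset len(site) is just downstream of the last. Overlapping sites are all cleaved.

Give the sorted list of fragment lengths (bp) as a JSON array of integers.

Site scan:
  RvuIII CATTA/2: at [17, 23, 28, 45] ⇒ [19, 25, 30, 47]
  FykIV TTCACA/2: at [1, 36, 58, 64, 73] ⇒ [3, 38, 60, 66, 75]

Pooled cuts: [3, 19, 25, 30, 38, 47, 60, 66, 75]

Fragments:
  3→19: 16 bp
  19→25: 6 bp
  25→30: 5 bp
  30→38: 8 bp
  38→47: 9 bp
  47→60: 13 bp
  60→66: 6 bp
  66→75: 9 bp
  75→3 (wrap): 86-75+3 = 14 bp

[5,6,6,8,9,9,13,14,16]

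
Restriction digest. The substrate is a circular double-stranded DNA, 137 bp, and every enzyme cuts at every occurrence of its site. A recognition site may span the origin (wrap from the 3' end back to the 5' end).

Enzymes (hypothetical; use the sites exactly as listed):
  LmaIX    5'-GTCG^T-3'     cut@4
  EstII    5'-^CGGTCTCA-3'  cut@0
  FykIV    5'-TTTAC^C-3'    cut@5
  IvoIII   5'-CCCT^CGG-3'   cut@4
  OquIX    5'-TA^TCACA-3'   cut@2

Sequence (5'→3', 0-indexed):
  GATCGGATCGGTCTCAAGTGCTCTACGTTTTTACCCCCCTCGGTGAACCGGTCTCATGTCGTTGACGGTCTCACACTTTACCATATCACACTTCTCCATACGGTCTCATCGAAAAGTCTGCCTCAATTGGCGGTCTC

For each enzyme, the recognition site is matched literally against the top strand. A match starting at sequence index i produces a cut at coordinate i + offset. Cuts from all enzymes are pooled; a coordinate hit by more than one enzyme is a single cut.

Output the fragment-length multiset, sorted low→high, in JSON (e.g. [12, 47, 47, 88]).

[4,4,6,8,13,15,16,26,45]

Site scan:
  LmaIX GTCGT/4: at [57] ⇒ [61]
  EstII CGGTCTCA/0: at [8, 48, 65, 100] ⇒ [8, 48, 65, 100]
  FykIV TTTACC/5: at [29, 76] ⇒ [34, 81]
  IvoIII CCCTCGG/4: at [36] ⇒ [40]
  OquIX TATCACA/2: at [83] ⇒ [85]

All cut coordinates (distinct, sorted): [8, 34, 40, 48, 61, 65, 81, 85, 100]

Fragments:
  8→34: 26 bp
  34→40: 6 bp
  40→48: 8 bp
  48→61: 13 bp
  61→65: 4 bp
  65→81: 16 bp
  81→85: 4 bp
  85→100: 15 bp
  100→8 (wrap): 137-100+8 = 45 bp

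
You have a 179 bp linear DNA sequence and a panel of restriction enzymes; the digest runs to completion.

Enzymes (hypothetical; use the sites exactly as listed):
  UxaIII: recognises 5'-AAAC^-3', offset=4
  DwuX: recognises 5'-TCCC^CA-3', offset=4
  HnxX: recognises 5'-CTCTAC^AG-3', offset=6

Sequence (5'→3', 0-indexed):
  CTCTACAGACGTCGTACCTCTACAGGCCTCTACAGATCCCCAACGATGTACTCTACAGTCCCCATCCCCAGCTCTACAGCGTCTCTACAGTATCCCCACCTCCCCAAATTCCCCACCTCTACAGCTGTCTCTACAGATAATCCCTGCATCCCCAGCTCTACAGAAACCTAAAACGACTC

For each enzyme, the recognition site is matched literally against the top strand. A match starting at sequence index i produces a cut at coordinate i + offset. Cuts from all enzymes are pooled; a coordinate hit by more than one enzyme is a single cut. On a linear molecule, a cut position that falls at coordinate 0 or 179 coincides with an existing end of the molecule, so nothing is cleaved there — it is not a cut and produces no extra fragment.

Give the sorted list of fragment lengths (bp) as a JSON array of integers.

Scan for sites:
  UxaIII AAAC/4: at [163, 170] ⇒ [167, 174]
  DwuX TCCCCA/4: at [36, 58, 64, 92, 100, 109, 148] ⇒ [40, 62, 68, 96, 104, 113, 152]
  HnxX CTCTACAG/6: at [0, 17, 27, 50, 71, 82, 116, 128, 155] ⇒ [6, 23, 33, 56, 77, 88, 122, 134, 161]

All cut coordinates (distinct, sorted): [6, 23, 33, 40, 56, 62, 68, 77, 88, 96, 104, 113, 122, 134, 152, 161, 167, 174]

Fragments:
  [0,6): 6 bp
  [6,23): 17 bp
  [23,33): 10 bp
  [33,40): 7 bp
  [40,56): 16 bp
  [56,62): 6 bp
  [62,68): 6 bp
  [68,77): 9 bp
  [77,88): 11 bp
  [88,96): 8 bp
  [96,104): 8 bp
  [104,113): 9 bp
  [113,122): 9 bp
  [122,134): 12 bp
  [134,152): 18 bp
  [152,161): 9 bp
  [161,167): 6 bp
  [167,174): 7 bp
  [174,179): 5 bp

[5,6,6,6,6,7,7,8,8,9,9,9,9,10,11,12,16,17,18]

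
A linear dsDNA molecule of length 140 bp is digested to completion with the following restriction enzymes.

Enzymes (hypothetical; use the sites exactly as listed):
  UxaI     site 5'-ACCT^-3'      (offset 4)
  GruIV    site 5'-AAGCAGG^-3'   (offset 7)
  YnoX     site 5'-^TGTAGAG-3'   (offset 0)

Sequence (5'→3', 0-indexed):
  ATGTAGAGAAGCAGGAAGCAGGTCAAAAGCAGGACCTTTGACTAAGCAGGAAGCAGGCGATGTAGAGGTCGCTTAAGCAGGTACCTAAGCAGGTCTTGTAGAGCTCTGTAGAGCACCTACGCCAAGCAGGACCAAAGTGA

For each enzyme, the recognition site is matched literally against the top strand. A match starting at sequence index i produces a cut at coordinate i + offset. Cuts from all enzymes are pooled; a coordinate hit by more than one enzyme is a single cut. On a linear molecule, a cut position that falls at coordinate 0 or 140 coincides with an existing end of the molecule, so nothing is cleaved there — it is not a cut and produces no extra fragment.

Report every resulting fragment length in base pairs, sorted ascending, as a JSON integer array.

[1,3,3,4,5,7,7,7,10,10,11,12,12,13,14,21]

Scan for sites:
  UxaI (ACCT, off=4): starts [33, 82, 114] → cuts [37, 86, 118]
  GruIV (AAGCAGG, off=7): starts [8, 15, 26, 43, 50, 74, 86, 123] → cuts [15, 22, 33, 50, 57, 81, 93, 130]
  YnoX (TGTAGAG, off=0): starts [1, 60, 96, 106] → cuts [1, 60, 96, 106]

Pooled cuts: [1, 15, 22, 33, 37, 50, 57, 60, 81, 86, 93, 96, 106, 118, 130]

Fragment lengths:
  [0,1): 1 bp
  [1,15): 14 bp
  [15,22): 7 bp
  [22,33): 11 bp
  [33,37): 4 bp
  [37,50): 13 bp
  [50,57): 7 bp
  [57,60): 3 bp
  [60,81): 21 bp
  [81,86): 5 bp
  [86,93): 7 bp
  [93,96): 3 bp
  [96,106): 10 bp
  [106,118): 12 bp
  [118,130): 12 bp
  [130,140): 10 bp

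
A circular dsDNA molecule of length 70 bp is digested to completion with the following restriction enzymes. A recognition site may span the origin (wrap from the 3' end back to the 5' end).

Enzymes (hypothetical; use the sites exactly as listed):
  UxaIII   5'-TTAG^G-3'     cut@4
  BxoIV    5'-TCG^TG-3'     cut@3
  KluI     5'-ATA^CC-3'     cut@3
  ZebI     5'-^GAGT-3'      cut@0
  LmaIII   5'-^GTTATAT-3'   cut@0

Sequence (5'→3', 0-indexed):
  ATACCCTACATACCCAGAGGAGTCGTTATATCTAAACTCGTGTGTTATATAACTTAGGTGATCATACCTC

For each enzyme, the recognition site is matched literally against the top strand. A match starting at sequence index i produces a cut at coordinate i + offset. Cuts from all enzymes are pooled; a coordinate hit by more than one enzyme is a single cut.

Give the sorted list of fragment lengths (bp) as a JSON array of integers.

Scan for sites:
  UxaIII (TTAGG, off=4): starts [53] → cuts [57]
  BxoIV (TCGTG, off=3): starts [37] → cuts [40]
  KluI (ATACC, off=3): starts [0, 9, 63] → cuts [3, 12, 66]
  ZebI (GAGT, off=0): starts [19] → cuts [19]
  LmaIII (GTTATAT, off=0): starts [24, 43] → cuts [24, 43]

Pooled cuts: [3, 12, 19, 24, 40, 43, 57, 66]

Fragment lengths:
  3→12: 9 bp
  12→19: 7 bp
  19→24: 5 bp
  24→40: 16 bp
  40→43: 3 bp
  43→57: 14 bp
  57→66: 9 bp
  66→3 (wrap): 70-66+3 = 7 bp

[3,5,7,7,9,9,14,16]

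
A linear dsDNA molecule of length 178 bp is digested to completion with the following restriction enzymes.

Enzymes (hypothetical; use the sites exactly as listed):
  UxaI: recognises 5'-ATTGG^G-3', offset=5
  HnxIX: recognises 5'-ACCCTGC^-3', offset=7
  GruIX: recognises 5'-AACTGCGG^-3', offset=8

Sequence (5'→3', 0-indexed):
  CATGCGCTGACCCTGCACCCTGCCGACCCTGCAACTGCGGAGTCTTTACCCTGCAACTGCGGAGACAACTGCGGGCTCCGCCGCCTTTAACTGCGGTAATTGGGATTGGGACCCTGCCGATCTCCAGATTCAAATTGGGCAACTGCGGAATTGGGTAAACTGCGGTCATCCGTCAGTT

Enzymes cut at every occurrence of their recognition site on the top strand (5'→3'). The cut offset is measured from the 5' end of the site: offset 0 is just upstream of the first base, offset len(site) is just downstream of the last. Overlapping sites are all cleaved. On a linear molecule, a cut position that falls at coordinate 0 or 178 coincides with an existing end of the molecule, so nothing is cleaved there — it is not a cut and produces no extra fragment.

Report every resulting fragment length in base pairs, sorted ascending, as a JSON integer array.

[6,6,7,7,8,8,8,9,10,11,12,13,14,16,21,22]

Site scan:
  UxaI ATTGGG/5: at [98, 104, 133, 149] ⇒ [103, 109, 138, 154]
  HnxIX ACCCTGC/7: at [9, 16, 25, 47, 110] ⇒ [16, 23, 32, 54, 117]
  GruIX AACTGCGG/8: at [32, 54, 66, 88, 140, 157] ⇒ [40, 62, 74, 96, 148, 165]

All cut coordinates (distinct, sorted): [16, 23, 32, 40, 54, 62, 74, 96, 103, 109, 117, 138, 148, 154, 165]

Fragments:
  [0,16): 16 bp
  [16,23): 7 bp
  [23,32): 9 bp
  [32,40): 8 bp
  [40,54): 14 bp
  [54,62): 8 bp
  [62,74): 12 bp
  [74,96): 22 bp
  [96,103): 7 bp
  [103,109): 6 bp
  [109,117): 8 bp
  [117,138): 21 bp
  [138,148): 10 bp
  [148,154): 6 bp
  [154,165): 11 bp
  [165,178): 13 bp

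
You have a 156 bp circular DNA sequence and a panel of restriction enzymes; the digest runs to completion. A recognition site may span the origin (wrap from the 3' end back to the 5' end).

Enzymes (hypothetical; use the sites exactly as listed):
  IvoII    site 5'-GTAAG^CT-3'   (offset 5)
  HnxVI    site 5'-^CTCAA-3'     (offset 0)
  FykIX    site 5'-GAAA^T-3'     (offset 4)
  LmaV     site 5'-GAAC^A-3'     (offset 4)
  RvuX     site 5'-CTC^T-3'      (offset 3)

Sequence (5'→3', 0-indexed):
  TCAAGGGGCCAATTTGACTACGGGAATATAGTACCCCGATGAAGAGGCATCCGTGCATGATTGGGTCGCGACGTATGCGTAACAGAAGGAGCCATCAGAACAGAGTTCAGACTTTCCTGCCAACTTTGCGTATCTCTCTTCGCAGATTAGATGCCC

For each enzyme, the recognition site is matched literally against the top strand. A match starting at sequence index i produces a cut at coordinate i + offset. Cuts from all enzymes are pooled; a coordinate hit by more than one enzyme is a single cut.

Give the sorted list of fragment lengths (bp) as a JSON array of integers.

Scan for sites:
  IvoII (GTAAGCT, off=5): no sites
  HnxVI CTCAA/0: at [155] ⇒ [155]
  FykIX (GAAAT, off=4): no sites
  LmaV GAACA/4: at [97] ⇒ [101]
  RvuX CTCT/3: at [133, 135] ⇒ [136, 138]

All cut coordinates (distinct, sorted): [101, 136, 138, 155]

Fragment lengths:
  101→136: 35 bp
  136→138: 2 bp
  138→155: 17 bp
  155→101 (wrap): 156-155+101 = 102 bp

[2,17,35,102]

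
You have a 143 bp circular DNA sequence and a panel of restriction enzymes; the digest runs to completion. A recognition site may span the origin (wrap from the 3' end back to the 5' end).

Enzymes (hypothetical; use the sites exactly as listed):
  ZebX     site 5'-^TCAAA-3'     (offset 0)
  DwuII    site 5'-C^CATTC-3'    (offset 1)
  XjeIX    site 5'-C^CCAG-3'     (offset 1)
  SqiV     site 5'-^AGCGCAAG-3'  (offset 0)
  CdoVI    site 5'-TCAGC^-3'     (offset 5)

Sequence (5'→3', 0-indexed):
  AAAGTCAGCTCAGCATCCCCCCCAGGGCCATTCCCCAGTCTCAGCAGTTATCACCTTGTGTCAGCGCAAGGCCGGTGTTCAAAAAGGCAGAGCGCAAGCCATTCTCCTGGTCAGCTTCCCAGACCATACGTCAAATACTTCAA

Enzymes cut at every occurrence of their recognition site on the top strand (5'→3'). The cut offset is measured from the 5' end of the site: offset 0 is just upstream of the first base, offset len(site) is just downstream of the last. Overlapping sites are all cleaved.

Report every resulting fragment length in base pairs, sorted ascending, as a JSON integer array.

Site scan:
  ZebX (TCAAA, off=0): starts [78, 130, 139] → cuts [78, 130, 139]
  DwuII (CCATTC, off=1): starts [27, 98] → cuts [28, 99]
  XjeIX (CCCAG, off=1): starts [20, 33, 117] → cuts [21, 34, 118]
  SqiV (AGCGCAAG, off=0): starts [62, 90] → cuts [62, 90]
  CdoVI (TCAGC, off=5): starts [4, 9, 40, 60, 110] → cuts [9, 14, 45, 65, 115]

All cut coordinates (distinct, sorted): [9, 14, 21, 28, 34, 45, 62, 65, 78, 90, 99, 115, 118, 130, 139]

Fragment lengths:
  9→14: 5 bp
  14→21: 7 bp
  21→28: 7 bp
  28→34: 6 bp
  34→45: 11 bp
  45→62: 17 bp
  62→65: 3 bp
  65→78: 13 bp
  78→90: 12 bp
  90→99: 9 bp
  99→115: 16 bp
  115→118: 3 bp
  118→130: 12 bp
  130→139: 9 bp
  139→9 (wrap): 143-139+9 = 13 bp

[3,3,5,6,7,7,9,9,11,12,12,13,13,16,17]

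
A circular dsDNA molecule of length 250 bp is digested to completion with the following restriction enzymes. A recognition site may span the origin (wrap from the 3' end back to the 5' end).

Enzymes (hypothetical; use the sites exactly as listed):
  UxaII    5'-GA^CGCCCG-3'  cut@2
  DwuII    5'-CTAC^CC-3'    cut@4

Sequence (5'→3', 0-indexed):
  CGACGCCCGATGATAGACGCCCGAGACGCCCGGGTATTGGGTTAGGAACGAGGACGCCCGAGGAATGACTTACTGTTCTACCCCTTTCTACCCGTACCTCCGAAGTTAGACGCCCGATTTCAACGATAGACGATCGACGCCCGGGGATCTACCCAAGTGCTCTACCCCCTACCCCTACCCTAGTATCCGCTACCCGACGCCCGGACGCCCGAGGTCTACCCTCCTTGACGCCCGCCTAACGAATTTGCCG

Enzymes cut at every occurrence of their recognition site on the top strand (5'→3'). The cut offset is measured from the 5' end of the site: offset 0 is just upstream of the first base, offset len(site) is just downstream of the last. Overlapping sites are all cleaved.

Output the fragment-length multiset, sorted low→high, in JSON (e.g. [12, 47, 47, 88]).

[4,6,7,8,9,9,10,13,14,14,15,15,19,25,27,27,28]

Scan for sites:
  UxaII (GACGCCCG, off=2): starts [1, 15, 24, 52, 108, 135, 195, 203, 226] → cuts [3, 17, 26, 54, 110, 137, 197, 205, 228]
  DwuII (CTACCC, off=4): starts [77, 87, 148, 161, 168, 174, 189, 215] → cuts [81, 91, 152, 165, 172, 178, 193, 219]

Pooled cuts: [3, 17, 26, 54, 81, 91, 110, 137, 152, 165, 172, 178, 193, 197, 205, 219, 228]

Fragments:
  3→17: 14 bp
  17→26: 9 bp
  26→54: 28 bp
  54→81: 27 bp
  81→91: 10 bp
  91→110: 19 bp
  110→137: 27 bp
  137→152: 15 bp
  152→165: 13 bp
  165→172: 7 bp
  172→178: 6 bp
  178→193: 15 bp
  193→197: 4 bp
  197→205: 8 bp
  205→219: 14 bp
  219→228: 9 bp
  228→3 (wrap): 250-228+3 = 25 bp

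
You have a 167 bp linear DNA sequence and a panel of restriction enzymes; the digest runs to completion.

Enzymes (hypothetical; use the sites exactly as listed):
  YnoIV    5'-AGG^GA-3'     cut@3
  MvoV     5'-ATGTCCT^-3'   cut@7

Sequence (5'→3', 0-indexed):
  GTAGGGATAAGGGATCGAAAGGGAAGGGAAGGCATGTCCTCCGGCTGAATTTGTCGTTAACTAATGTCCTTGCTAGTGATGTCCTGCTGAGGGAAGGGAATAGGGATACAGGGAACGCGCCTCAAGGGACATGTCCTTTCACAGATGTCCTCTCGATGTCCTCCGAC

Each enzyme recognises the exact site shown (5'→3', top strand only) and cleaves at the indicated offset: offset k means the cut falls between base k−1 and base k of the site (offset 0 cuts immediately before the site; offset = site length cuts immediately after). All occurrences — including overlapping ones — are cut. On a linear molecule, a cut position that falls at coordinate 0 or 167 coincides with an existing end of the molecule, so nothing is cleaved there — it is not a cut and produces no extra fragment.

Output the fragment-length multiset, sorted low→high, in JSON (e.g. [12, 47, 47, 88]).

[5,5,5,5,7,7,7,8,10,10,11,13,14,15,15,30]

Scan for sites:
  YnoIV AGGGA/3: at [2, 9, 19, 24, 89, 94, 101, 109, 124] ⇒ [5, 12, 22, 27, 92, 97, 104, 112, 127]
  MvoV ATGTCCT/7: at [33, 63, 78, 130, 144, 155] ⇒ [40, 70, 85, 137, 151, 162]

Pooled cuts: [5, 12, 22, 27, 40, 70, 85, 92, 97, 104, 112, 127, 137, 151, 162]

Fragments:
  [0,5): 5 bp
  [5,12): 7 bp
  [12,22): 10 bp
  [22,27): 5 bp
  [27,40): 13 bp
  [40,70): 30 bp
  [70,85): 15 bp
  [85,92): 7 bp
  [92,97): 5 bp
  [97,104): 7 bp
  [104,112): 8 bp
  [112,127): 15 bp
  [127,137): 10 bp
  [137,151): 14 bp
  [151,162): 11 bp
  [162,167): 5 bp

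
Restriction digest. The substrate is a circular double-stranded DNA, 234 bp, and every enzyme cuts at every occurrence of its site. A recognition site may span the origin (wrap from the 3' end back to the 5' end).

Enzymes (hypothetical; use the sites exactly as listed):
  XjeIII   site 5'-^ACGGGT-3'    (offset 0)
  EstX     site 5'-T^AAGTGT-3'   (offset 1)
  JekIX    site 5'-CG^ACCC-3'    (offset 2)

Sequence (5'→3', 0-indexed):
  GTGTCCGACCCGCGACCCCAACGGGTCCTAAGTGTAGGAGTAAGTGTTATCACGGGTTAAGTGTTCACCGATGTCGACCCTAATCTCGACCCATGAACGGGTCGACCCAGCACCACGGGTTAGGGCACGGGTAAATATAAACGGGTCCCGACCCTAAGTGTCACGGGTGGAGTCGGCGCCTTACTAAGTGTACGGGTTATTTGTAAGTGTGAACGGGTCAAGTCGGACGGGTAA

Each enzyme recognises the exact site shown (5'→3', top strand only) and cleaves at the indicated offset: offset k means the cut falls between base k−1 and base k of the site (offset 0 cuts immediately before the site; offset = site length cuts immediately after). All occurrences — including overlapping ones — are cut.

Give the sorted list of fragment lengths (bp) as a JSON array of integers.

Scan for sites:
  XjeIII ACGGGT/0: at [20, 51, 96, 114, 126, 140, 162, 191, 212, 226] ⇒ [20, 51, 96, 114, 126, 140, 162, 191, 212, 226]
  EstX TAAGTGT/1: at [28, 40, 57, 154, 184, 203, 231] ⇒ [29, 41, 58, 155, 185, 204, 232]
  JekIX CGACCC/2: at [5, 12, 74, 86, 102, 148] ⇒ [7, 14, 76, 88, 104, 150]

All cut coordinates (distinct, sorted): [7, 14, 20, 29, 41, 51, 58, 76, 88, 96, 104, 114, 126, 140, 150, 155, 162, 185, 191, 204, 212, 226, 232]

Fragment lengths:
  7→14: 7 bp
  14→20: 6 bp
  20→29: 9 bp
  29→41: 12 bp
  41→51: 10 bp
  51→58: 7 bp
  58→76: 18 bp
  76→88: 12 bp
  88→96: 8 bp
  96→104: 8 bp
  104→114: 10 bp
  114→126: 12 bp
  126→140: 14 bp
  140→150: 10 bp
  150→155: 5 bp
  155→162: 7 bp
  162→185: 23 bp
  185→191: 6 bp
  191→204: 13 bp
  204→212: 8 bp
  212→226: 14 bp
  226→232: 6 bp
  232→7 (wrap): 234-232+7 = 9 bp

[5,6,6,6,7,7,7,8,8,8,9,9,10,10,10,12,12,12,13,14,14,18,23]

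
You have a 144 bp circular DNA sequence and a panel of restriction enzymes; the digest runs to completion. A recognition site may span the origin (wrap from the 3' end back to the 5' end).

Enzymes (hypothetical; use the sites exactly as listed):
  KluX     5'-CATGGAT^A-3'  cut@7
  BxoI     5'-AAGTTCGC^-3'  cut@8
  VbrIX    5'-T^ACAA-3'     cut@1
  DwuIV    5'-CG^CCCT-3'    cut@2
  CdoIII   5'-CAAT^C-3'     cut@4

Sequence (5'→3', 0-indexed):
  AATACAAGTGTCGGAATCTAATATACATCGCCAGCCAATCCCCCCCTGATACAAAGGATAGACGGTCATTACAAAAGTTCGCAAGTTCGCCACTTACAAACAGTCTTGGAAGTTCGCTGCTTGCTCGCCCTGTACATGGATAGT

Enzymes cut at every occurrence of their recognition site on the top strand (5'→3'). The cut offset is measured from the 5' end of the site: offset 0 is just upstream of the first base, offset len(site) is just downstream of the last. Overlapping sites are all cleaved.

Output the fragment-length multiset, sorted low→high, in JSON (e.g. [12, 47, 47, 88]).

Site scan:
  KluX (CATGGATA, off=7): starts [134] → cuts [141]
  BxoI (AAGTTCGC, off=8): starts [74, 82, 109] → cuts [82, 90, 117]
  VbrIX (TACAA, off=1): starts [2, 49, 69, 94] → cuts [3, 50, 70, 95]
  DwuIV (CGCCCT, off=2): starts [125] → cuts [127]
  CdoIII (CAATC, off=4): starts [35] → cuts [39]

All cut coordinates (distinct, sorted): [3, 39, 50, 70, 82, 90, 95, 117, 127, 141]

Fragments:
  3→39: 36 bp
  39→50: 11 bp
  50→70: 20 bp
  70→82: 12 bp
  82→90: 8 bp
  90→95: 5 bp
  95→117: 22 bp
  117→127: 10 bp
  127→141: 14 bp
  141→3 (wrap): 144-141+3 = 6 bp

[5,6,8,10,11,12,14,20,22,36]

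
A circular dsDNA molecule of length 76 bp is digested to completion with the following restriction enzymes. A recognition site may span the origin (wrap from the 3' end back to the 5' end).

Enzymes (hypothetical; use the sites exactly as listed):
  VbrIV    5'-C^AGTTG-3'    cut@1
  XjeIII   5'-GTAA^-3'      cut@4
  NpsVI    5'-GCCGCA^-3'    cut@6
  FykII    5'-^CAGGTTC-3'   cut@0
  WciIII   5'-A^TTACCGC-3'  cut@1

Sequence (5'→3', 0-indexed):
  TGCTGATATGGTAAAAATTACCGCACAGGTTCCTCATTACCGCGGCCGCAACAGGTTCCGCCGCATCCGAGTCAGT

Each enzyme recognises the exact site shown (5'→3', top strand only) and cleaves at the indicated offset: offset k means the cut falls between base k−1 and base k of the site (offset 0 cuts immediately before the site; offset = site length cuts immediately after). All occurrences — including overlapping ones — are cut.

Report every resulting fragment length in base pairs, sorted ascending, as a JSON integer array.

Site scan:
  VbrIV (CAGTTG, off=1): starts [72] → cuts [73]
  XjeIII (GTAA, off=4): starts [10] → cuts [14]
  NpsVI (GCCGCA, off=6): starts [44, 59] → cuts [50, 65]
  FykII (CAGGTTC, off=0): starts [25, 51] → cuts [25, 51]
  WciIII (ATTACCGC, off=1): starts [16, 35] → cuts [17, 36]

Pooled cuts: [14, 17, 25, 36, 50, 51, 65, 73]

Fragments:
  14→17: 3 bp
  17→25: 8 bp
  25→36: 11 bp
  36→50: 14 bp
  50→51: 1 bp
  51→65: 14 bp
  65→73: 8 bp
  73→14 (wrap): 76-73+14 = 17 bp

[1,3,8,8,11,14,14,17]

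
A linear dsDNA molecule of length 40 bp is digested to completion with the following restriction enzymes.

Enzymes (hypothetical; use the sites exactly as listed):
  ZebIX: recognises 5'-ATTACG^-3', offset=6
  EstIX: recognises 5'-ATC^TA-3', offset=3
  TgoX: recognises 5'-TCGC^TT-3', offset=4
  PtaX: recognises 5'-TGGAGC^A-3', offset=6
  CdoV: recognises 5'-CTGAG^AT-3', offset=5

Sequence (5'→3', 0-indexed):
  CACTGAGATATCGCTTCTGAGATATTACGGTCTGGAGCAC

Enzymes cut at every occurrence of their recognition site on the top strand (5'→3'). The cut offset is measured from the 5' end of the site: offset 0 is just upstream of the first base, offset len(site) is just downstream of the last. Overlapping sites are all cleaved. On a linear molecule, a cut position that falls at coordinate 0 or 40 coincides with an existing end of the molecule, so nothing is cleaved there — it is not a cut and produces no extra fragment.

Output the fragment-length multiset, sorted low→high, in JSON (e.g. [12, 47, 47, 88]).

Scan for sites:
  ZebIX ATTACG/6: at [23] ⇒ [29]
  EstIX (ATCTA, off=3): no sites
  TgoX TCGCTT/4: at [10] ⇒ [14]
  PtaX TGGAGCA/6: at [32] ⇒ [38]
  CdoV CTGAGAT/5: at [2, 16] ⇒ [7, 21]

Pooled cuts: [7, 14, 21, 29, 38]

Fragment lengths:
  [0,7): 7 bp
  [7,14): 7 bp
  [14,21): 7 bp
  [21,29): 8 bp
  [29,38): 9 bp
  [38,40): 2 bp

[2,7,7,7,8,9]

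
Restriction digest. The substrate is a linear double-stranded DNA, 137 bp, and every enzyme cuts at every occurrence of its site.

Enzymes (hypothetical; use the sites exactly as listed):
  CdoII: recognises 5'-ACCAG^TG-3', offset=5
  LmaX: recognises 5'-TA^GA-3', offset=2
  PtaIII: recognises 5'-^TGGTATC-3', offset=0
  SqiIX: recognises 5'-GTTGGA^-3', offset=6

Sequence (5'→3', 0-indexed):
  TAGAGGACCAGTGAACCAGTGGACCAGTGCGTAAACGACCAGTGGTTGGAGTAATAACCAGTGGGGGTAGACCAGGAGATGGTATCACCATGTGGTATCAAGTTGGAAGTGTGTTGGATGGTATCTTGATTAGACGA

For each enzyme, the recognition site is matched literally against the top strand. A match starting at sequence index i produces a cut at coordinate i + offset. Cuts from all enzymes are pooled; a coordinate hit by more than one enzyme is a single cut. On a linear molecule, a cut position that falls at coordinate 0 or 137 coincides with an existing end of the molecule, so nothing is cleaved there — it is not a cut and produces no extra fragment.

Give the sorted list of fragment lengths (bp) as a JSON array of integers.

Per-enzyme occurrences:
  CdoII ACCAGTG/5: at [6, 14, 22, 37, 56] ⇒ [11, 19, 27, 42, 61]
  LmaX TAGA/2: at [0, 67, 130] ⇒ [2, 69, 132]
  PtaIII TGGTATC/0: at [79, 92, 118] ⇒ [79, 92, 118]
  SqiIX GTTGGA/6: at [44, 101, 112] ⇒ [50, 107, 118]

Pooled cuts: [2, 11, 19, 27, 42, 50, 61, 69, 79, 92, 107, 118, 132]

Fragment lengths:
  [0,2): 2 bp
  [2,11): 9 bp
  [11,19): 8 bp
  [19,27): 8 bp
  [27,42): 15 bp
  [42,50): 8 bp
  [50,61): 11 bp
  [61,69): 8 bp
  [69,79): 10 bp
  [79,92): 13 bp
  [92,107): 15 bp
  [107,118): 11 bp
  [118,132): 14 bp
  [132,137): 5 bp

[2,5,8,8,8,8,9,10,11,11,13,14,15,15]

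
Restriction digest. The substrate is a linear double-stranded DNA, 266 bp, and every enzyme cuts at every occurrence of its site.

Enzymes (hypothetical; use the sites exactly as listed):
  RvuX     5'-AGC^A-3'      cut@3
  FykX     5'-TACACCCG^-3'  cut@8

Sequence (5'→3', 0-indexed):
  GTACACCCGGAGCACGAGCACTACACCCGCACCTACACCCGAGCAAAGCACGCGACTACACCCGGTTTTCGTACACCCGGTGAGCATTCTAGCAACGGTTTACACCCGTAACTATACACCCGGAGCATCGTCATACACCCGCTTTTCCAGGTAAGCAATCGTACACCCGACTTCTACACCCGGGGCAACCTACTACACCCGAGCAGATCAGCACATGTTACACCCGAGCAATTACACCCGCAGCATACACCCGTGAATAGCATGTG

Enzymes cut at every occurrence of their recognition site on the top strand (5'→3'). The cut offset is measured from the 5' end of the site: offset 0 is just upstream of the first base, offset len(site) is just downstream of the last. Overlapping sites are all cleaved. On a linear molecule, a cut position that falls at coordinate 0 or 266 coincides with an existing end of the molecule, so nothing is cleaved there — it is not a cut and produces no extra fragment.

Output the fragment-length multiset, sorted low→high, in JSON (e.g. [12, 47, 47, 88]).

[3,3,3,4,4,4,5,5,6,6,8,8,8,9,9,10,11,12,13,13,14,14,15,15,15,15,15,19]

Scan for sites:
  RvuX AGCA/3: at [10, 16, 41, 46, 82, 90, 123, 153, 201, 209, 226, 241, 258] ⇒ [13, 19, 44, 49, 85, 93, 126, 156, 204, 212, 229, 244, 261]
  FykX TACACCCG/8: at [1, 21, 33, 56, 71, 100, 114, 133, 161, 174, 193, 218, 232, 245] ⇒ [9, 29, 41, 64, 79, 108, 122, 141, 169, 182, 201, 226, 240, 253]

Pooled cuts: [9, 13, 19, 29, 41, 44, 49, 64, 79, 85, 93, 108, 122, 126, 141, 156, 169, 182, 201, 204, 212, 226, 229, 240, 244, 253, 261]

Fragments:
  [0,9): 9 bp
  [9,13): 4 bp
  [13,19): 6 bp
  [19,29): 10 bp
  [29,41): 12 bp
  [41,44): 3 bp
  [44,49): 5 bp
  [49,64): 15 bp
  [64,79): 15 bp
  [79,85): 6 bp
  [85,93): 8 bp
  [93,108): 15 bp
  [108,122): 14 bp
  [122,126): 4 bp
  [126,141): 15 bp
  [141,156): 15 bp
  [156,169): 13 bp
  [169,182): 13 bp
  [182,201): 19 bp
  [201,204): 3 bp
  [204,212): 8 bp
  [212,226): 14 bp
  [226,229): 3 bp
  [229,240): 11 bp
  [240,244): 4 bp
  [244,253): 9 bp
  [253,261): 8 bp
  [261,266): 5 bp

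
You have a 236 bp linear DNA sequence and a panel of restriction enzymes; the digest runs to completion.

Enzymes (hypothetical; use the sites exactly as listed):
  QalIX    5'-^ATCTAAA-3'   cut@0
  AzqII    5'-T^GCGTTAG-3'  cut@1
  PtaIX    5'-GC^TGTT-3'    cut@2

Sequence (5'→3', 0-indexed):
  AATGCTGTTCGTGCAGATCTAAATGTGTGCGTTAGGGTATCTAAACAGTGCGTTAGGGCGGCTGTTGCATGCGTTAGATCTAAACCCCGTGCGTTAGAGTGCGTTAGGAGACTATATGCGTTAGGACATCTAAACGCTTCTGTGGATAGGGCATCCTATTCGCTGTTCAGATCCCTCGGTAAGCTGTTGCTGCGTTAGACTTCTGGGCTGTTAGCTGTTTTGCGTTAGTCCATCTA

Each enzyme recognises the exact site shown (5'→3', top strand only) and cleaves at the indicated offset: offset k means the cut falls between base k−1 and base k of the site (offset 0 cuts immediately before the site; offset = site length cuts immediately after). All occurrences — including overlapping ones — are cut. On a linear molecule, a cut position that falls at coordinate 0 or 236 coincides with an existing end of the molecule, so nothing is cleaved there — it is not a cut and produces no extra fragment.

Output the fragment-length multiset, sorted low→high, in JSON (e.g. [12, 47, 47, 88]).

Per-enzyme occurrences:
  QalIX (ATCTAAA, off=0): starts [16, 38, 77, 127] → cuts [16, 38, 77, 127]
  AzqII (TGCGTTAG, off=1): starts [27, 48, 69, 89, 99, 116, 190, 220] → cuts [28, 49, 70, 90, 100, 117, 191, 221]
  PtaIX (GCTGTT, off=2): starts [3, 60, 161, 182, 206, 213] → cuts [5, 62, 163, 184, 208, 215]

All cut coordinates (distinct, sorted): [5, 16, 28, 38, 49, 62, 70, 77, 90, 100, 117, 127, 163, 184, 191, 208, 215, 221]

Fragment lengths:
  [0,5): 5 bp
  [5,16): 11 bp
  [16,28): 12 bp
  [28,38): 10 bp
  [38,49): 11 bp
  [49,62): 13 bp
  [62,70): 8 bp
  [70,77): 7 bp
  [77,90): 13 bp
  [90,100): 10 bp
  [100,117): 17 bp
  [117,127): 10 bp
  [127,163): 36 bp
  [163,184): 21 bp
  [184,191): 7 bp
  [191,208): 17 bp
  [208,215): 7 bp
  [215,221): 6 bp
  [221,236): 15 bp

[5,6,7,7,7,8,10,10,10,11,11,12,13,13,15,17,17,21,36]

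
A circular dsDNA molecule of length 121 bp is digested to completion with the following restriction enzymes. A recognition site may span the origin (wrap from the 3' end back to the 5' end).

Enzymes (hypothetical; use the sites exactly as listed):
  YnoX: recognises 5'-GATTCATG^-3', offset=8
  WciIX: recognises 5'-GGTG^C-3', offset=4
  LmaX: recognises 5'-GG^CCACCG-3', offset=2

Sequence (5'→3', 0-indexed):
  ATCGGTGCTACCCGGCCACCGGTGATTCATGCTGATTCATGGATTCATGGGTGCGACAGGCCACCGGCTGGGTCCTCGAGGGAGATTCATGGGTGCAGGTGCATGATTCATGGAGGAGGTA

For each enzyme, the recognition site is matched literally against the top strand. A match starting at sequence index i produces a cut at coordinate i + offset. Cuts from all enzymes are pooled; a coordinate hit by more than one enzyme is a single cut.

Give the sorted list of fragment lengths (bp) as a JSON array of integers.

Scan for sites:
  YnoX (GATTCATG, off=8): starts [23, 33, 41, 83, 104] → cuts [31, 41, 49, 91, 112]
  WciIX (GGTGC, off=4): starts [3, 49, 91, 97] → cuts [7, 53, 95, 101]
  LmaX (GGCCACCG, off=2): starts [13, 58] → cuts [15, 60]

All cut coordinates (distinct, sorted): [7, 15, 31, 41, 49, 53, 60, 91, 95, 101, 112]

Fragments:
  7→15: 8 bp
  15→31: 16 bp
  31→41: 10 bp
  41→49: 8 bp
  49→53: 4 bp
  53→60: 7 bp
  60→91: 31 bp
  91→95: 4 bp
  95→101: 6 bp
  101→112: 11 bp
  112→7 (wrap): 121-112+7 = 16 bp

[4,4,6,7,8,8,10,11,16,16,31]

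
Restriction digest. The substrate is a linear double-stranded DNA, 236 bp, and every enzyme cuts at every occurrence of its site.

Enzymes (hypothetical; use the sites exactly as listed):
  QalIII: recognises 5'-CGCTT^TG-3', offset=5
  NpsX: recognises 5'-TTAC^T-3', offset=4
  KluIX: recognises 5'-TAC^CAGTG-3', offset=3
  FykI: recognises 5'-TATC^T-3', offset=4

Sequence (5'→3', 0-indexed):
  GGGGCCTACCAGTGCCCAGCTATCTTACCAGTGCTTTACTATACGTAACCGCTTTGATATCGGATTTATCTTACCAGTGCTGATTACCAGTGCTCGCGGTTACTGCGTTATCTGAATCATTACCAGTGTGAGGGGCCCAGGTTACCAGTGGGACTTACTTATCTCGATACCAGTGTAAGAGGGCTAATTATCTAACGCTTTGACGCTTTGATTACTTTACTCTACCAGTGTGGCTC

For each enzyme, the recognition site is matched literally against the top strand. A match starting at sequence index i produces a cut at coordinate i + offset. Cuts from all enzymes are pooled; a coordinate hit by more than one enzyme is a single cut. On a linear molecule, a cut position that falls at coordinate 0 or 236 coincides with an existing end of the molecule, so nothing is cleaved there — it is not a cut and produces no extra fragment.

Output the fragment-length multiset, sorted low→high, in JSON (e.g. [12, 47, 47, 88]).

Site scan:
  QalIII CGCTTTG/5: at [49, 195, 203] ⇒ [54, 200, 208]
  NpsX TTACT/4: at [35, 99, 154, 211, 216] ⇒ [39, 103, 158, 215, 220]
  KluIX TACCAGTG/3: at [6, 25, 71, 84, 120, 142, 167, 222] ⇒ [9, 28, 74, 87, 123, 145, 170, 225]
  FykI TATCT/4: at [20, 66, 108, 159, 188] ⇒ [24, 70, 112, 163, 192]

Pooled cuts: [9, 24, 28, 39, 54, 70, 74, 87, 103, 112, 123, 145, 158, 163, 170, 192, 200, 208, 215, 220, 225]

Fragment lengths:
  [0,9): 9 bp
  [9,24): 15 bp
  [24,28): 4 bp
  [28,39): 11 bp
  [39,54): 15 bp
  [54,70): 16 bp
  [70,74): 4 bp
  [74,87): 13 bp
  [87,103): 16 bp
  [103,112): 9 bp
  [112,123): 11 bp
  [123,145): 22 bp
  [145,158): 13 bp
  [158,163): 5 bp
  [163,170): 7 bp
  [170,192): 22 bp
  [192,200): 8 bp
  [200,208): 8 bp
  [208,215): 7 bp
  [215,220): 5 bp
  [220,225): 5 bp
  [225,236): 11 bp

[4,4,5,5,5,7,7,8,8,9,9,11,11,11,13,13,15,15,16,16,22,22]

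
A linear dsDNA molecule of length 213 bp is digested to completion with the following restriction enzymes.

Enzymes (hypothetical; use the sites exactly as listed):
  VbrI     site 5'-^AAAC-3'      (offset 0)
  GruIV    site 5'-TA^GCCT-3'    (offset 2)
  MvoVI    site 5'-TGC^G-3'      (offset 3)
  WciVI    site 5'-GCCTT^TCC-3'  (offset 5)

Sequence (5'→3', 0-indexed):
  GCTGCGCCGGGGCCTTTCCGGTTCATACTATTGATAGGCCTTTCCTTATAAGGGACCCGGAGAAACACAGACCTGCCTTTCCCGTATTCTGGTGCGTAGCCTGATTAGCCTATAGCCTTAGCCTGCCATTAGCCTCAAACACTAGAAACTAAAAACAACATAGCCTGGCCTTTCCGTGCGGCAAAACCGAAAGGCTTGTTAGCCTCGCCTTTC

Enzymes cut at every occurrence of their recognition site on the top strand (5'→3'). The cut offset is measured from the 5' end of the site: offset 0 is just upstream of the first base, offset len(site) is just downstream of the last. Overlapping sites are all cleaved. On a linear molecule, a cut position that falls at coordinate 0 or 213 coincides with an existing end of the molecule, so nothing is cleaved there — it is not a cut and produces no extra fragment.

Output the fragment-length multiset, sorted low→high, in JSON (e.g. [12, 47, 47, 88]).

Site scan:
  VbrI AAAC/0: at [62, 136, 145, 152, 183] ⇒ [62, 136, 145, 152, 183]
  GruIV TAGCCT/2: at [96, 105, 112, 118, 129, 160, 199] ⇒ [98, 107, 114, 120, 131, 162, 201]
  MvoVI TGCG/3: at [2, 92, 176] ⇒ [5, 95, 179]
  WciVI GCCTTTCC/5: at [11, 37, 74, 167] ⇒ [16, 42, 79, 172]

All cut coordinates (distinct, sorted): [5, 16, 42, 62, 79, 95, 98, 107, 114, 120, 131, 136, 145, 152, 162, 172, 179, 183, 201]

Fragments:
  [0,5): 5 bp
  [5,16): 11 bp
  [16,42): 26 bp
  [42,62): 20 bp
  [62,79): 17 bp
  [79,95): 16 bp
  [95,98): 3 bp
  [98,107): 9 bp
  [107,114): 7 bp
  [114,120): 6 bp
  [120,131): 11 bp
  [131,136): 5 bp
  [136,145): 9 bp
  [145,152): 7 bp
  [152,162): 10 bp
  [162,172): 10 bp
  [172,179): 7 bp
  [179,183): 4 bp
  [183,201): 18 bp
  [201,213): 12 bp

[3,4,5,5,6,7,7,7,9,9,10,10,11,11,12,16,17,18,20,26]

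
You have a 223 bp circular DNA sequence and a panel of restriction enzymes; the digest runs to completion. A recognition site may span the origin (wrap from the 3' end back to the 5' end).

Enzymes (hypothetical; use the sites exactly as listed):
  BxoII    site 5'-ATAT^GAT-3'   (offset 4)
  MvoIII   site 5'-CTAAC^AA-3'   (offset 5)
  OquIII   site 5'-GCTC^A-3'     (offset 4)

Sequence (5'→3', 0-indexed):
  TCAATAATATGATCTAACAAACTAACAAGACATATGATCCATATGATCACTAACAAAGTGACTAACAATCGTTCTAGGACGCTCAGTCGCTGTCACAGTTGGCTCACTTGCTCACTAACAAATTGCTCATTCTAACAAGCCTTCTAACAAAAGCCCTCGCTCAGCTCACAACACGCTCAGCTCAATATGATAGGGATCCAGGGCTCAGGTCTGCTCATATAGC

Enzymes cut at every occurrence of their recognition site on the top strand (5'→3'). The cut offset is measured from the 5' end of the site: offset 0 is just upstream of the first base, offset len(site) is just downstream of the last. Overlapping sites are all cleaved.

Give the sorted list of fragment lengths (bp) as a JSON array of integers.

Scan for sites:
  BxoII ATATGAT/4: at [6, 31, 40, 184] ⇒ [10, 35, 44, 188]
  MvoIII CTAACAA/5: at [13, 21, 49, 61, 114, 131, 143] ⇒ [18, 26, 54, 66, 119, 136, 148]
  OquIII GCTCA/4: at [80, 101, 109, 124, 158, 163, 174, 179, 202, 212, 221] ⇒ [2, 84, 105, 113, 128, 162, 167, 178, 183, 206, 216]

Pooled cuts: [2, 10, 18, 26, 35, 44, 54, 66, 84, 105, 113, 119, 128, 136, 148, 162, 167, 178, 183, 188, 206, 216]

Fragment lengths:
  2→10: 8 bp
  10→18: 8 bp
  18→26: 8 bp
  26→35: 9 bp
  35→44: 9 bp
  44→54: 10 bp
  54→66: 12 bp
  66→84: 18 bp
  84→105: 21 bp
  105→113: 8 bp
  113→119: 6 bp
  119→128: 9 bp
  128→136: 8 bp
  136→148: 12 bp
  148→162: 14 bp
  162→167: 5 bp
  167→178: 11 bp
  178→183: 5 bp
  183→188: 5 bp
  188→206: 18 bp
  206→216: 10 bp
  216→2 (wrap): 223-216+2 = 9 bp

[5,5,5,6,8,8,8,8,8,9,9,9,9,10,10,11,12,12,14,18,18,21]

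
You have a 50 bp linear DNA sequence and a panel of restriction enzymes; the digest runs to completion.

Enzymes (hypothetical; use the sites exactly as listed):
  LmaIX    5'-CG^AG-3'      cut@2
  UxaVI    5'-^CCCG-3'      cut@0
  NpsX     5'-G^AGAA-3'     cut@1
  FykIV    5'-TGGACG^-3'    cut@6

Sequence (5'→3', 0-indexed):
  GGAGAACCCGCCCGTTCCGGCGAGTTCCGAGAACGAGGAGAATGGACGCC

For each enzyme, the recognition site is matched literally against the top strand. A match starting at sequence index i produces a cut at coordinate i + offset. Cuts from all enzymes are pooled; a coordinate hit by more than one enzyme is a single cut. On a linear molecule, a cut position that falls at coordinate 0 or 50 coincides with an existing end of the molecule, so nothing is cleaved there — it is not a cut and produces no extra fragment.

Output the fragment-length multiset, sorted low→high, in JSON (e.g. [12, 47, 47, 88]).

[2,2,3,4,4,6,7,10,12]

Per-enzyme occurrences:
  LmaIX CGAG/2: at [20, 27, 33] ⇒ [22, 29, 35]
  UxaVI CCCG/0: at [6, 10] ⇒ [6, 10]
  NpsX GAGAA/1: at [1, 28, 37] ⇒ [2, 29, 38]
  FykIV TGGACG/6: at [42] ⇒ [48]

Pooled cuts: [2, 6, 10, 22, 29, 35, 38, 48]

Fragments:
  [0,2): 2 bp
  [2,6): 4 bp
  [6,10): 4 bp
  [10,22): 12 bp
  [22,29): 7 bp
  [29,35): 6 bp
  [35,38): 3 bp
  [38,48): 10 bp
  [48,50): 2 bp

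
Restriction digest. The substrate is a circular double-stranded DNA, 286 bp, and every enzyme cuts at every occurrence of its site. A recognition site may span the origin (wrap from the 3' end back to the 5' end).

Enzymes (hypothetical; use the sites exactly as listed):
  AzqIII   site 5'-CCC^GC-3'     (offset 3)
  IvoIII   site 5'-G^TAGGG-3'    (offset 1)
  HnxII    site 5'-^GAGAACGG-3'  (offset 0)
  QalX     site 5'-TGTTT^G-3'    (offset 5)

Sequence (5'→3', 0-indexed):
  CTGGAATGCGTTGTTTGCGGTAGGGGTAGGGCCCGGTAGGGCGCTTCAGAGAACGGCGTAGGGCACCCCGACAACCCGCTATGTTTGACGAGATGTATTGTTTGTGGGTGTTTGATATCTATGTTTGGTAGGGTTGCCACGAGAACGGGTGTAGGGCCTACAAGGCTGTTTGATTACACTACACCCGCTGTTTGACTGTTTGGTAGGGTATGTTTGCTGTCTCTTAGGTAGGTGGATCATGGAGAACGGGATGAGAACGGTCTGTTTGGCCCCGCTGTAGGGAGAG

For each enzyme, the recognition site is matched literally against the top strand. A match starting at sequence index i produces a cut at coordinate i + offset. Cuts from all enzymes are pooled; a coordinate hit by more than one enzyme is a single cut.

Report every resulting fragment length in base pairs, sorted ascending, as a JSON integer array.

[2,2,4,4,6,6,7,8,9,10,10,10,11,11,12,12,12,13,15,15,17,19,20,25,26]

Scan for sites:
  AzqIII CCCGC/3: at [74, 183, 270] ⇒ [77, 186, 273]
  IvoIII GTAGGG/1: at [19, 25, 35, 57, 127, 150, 202, 276] ⇒ [20, 26, 36, 58, 128, 151, 203, 277]
  HnxII GAGAACGG/0: at [48, 140, 241, 252] ⇒ [48, 140, 241, 252]
  QalX TGTTTG/5: at [11, 81, 98, 108, 121, 166, 188, 196, 210, 262] ⇒ [16, 86, 103, 113, 126, 171, 193, 201, 215, 267]

Pooled cuts: [16, 20, 26, 36, 48, 58, 77, 86, 103, 113, 126, 128, 140, 151, 171, 186, 193, 201, 203, 215, 241, 252, 267, 273, 277]

Fragment lengths:
  16→20: 4 bp
  20→26: 6 bp
  26→36: 10 bp
  36→48: 12 bp
  48→58: 10 bp
  58→77: 19 bp
  77→86: 9 bp
  86→103: 17 bp
  103→113: 10 bp
  113→126: 13 bp
  126→128: 2 bp
  128→140: 12 bp
  140→151: 11 bp
  151→171: 20 bp
  171→186: 15 bp
  186→193: 7 bp
  193→201: 8 bp
  201→203: 2 bp
  203→215: 12 bp
  215→241: 26 bp
  241→252: 11 bp
  252→267: 15 bp
  267→273: 6 bp
  273→277: 4 bp
  277→16 (wrap): 286-277+16 = 25 bp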